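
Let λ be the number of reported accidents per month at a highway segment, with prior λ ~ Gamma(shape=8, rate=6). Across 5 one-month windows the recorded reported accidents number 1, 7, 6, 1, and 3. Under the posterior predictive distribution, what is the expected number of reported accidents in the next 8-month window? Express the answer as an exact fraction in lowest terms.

208/11

Total count: 1 + 7 + 6 + 1 + 3 = 18.
Total exposure: 5 months.
By Gamma–Poisson conjugacy, the posterior is Gamma(α + Σx, β + Σt) = Gamma(8 + 18, 6 + 5) = Gamma(26, 11).
Predictive mean over an 8-month window = T·E[λ|data] = 8·26/11 = 208/11.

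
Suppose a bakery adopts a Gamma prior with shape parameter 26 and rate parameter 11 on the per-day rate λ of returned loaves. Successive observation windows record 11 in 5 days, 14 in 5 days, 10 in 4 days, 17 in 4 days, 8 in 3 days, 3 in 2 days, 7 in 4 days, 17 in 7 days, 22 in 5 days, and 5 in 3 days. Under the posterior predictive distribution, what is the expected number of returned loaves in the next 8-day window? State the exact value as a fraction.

1120/53

Total count: 11 + 14 + 10 + 17 + 8 + 3 + 7 + 17 + 22 + 5 = 114.
Total exposure: 5 + 5 + 4 + 4 + 3 + 2 + 4 + 7 + 5 + 3 = 42 days.
Gamma(α, β) with Poisson data over total exposure Σt gives posterior Gamma(α+Σx, β+Σt) = Gamma(140, 53).
Predictive mean over an 8-day window = T·E[λ|data] = 8·140/53 = 1120/53.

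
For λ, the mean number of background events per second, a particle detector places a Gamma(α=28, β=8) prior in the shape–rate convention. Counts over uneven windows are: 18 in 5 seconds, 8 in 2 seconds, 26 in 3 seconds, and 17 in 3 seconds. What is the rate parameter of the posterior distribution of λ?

21

Total count: 18 + 8 + 26 + 17 = 69.
Total exposure: 5 + 2 + 3 + 3 = 13 seconds.
Conjugate update: add total count to the shape and total exposure to the rate, giving Gamma(97, 21).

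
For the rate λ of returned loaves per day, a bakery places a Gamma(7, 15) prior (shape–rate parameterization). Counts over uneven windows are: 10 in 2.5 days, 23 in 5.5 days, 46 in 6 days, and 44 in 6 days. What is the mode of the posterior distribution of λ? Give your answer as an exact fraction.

129/35

Total count: 10 + 23 + 46 + 44 = 123.
Total exposure: 2.5 + 5.5 + 6 + 6 = 20 days.
The Gamma prior is conjugate for the Poisson rate, so λ | data ~ Gamma(7+123, 15+20) = Gamma(130, 35).
Posterior mode = (α'−1)/β' = 129/35.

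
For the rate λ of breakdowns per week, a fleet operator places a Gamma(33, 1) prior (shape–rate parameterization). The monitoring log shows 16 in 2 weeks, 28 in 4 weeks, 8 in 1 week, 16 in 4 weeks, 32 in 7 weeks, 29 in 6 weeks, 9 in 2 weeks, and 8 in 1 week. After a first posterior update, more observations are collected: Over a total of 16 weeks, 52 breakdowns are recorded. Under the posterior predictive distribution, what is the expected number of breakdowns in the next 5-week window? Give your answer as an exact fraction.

Total count: 16 + 28 + 8 + 16 + 32 + 29 + 9 + 8 = 146.
Total exposure: 2 + 4 + 1 + 4 + 7 + 6 + 2 + 1 = 27 weeks.
After the first batch: Gamma(33 + 146, 1 + 27) = Gamma(179, 28).
Total count 52 over total exposure 16 weeks.
After the second batch: Gamma(179 + 52, 28 + 16) = Gamma(231, 44).
Predictive mean over a 5-week window = T·E[λ|data] = 5·231/44 = 105/4.

105/4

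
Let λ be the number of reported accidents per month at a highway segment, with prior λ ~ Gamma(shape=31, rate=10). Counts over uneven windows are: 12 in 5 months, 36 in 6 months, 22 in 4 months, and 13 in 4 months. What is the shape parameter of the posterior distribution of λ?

Total count: 12 + 36 + 22 + 13 = 83.
Total exposure: 5 + 6 + 4 + 4 = 19 months.
Conjugate update: add total count to the shape and total exposure to the rate, giving Gamma(114, 29).

114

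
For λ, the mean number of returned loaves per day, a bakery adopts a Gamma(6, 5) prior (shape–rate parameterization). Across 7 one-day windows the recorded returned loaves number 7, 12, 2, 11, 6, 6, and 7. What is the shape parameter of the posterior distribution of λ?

Total count: 7 + 12 + 2 + 11 + 6 + 6 + 7 = 51.
Total exposure: 7 days.
By Gamma–Poisson conjugacy, the posterior is Gamma(α + Σx, β + Σt) = Gamma(6 + 51, 5 + 7) = Gamma(57, 12).

57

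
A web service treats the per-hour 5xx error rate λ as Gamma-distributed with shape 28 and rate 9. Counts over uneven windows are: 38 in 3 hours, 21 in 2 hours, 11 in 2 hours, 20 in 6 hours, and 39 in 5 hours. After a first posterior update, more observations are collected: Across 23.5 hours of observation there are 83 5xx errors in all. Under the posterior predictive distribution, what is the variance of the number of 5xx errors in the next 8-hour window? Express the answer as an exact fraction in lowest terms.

Total count: 38 + 21 + 11 + 20 + 39 = 129.
Total exposure: 3 + 2 + 2 + 6 + 5 = 18 hours.
After the first batch: Gamma(28 + 129, 9 + 18) = Gamma(157, 27).
Total count 83 over total exposure 23.5 hours.
After the second batch: Gamma(157 + 83, 27 + 23.5) = Gamma(240, 101/2).
The posterior predictive for a window of length T is Negative Binomial with variance T·α'·(β'+T)/β'² = 8·240·(117/2)/(10201/4) = 449280/10201.

449280/10201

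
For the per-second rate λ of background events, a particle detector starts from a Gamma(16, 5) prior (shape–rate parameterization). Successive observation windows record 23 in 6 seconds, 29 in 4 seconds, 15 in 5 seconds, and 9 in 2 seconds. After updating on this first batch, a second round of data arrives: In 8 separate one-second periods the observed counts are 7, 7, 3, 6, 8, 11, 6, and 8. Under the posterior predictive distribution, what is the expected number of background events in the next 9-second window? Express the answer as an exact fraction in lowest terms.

Total count: 23 + 29 + 15 + 9 = 76.
Total exposure: 6 + 4 + 5 + 2 = 17 seconds.
After the first batch: Gamma(16 + 76, 5 + 17) = Gamma(92, 22).
Total count: 7 + 7 + 3 + 6 + 8 + 11 + 6 + 8 = 56.
Total exposure: 8 seconds.
After the second batch: Gamma(92 + 56, 22 + 8) = Gamma(148, 30).
Predictive mean over a 9-second window = T·E[λ|data] = 9·148/30 = 222/5.

222/5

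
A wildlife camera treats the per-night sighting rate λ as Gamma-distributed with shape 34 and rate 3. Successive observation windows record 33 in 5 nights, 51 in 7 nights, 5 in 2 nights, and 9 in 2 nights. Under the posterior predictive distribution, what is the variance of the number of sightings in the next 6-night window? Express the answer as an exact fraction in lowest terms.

Total count: 33 + 51 + 5 + 9 = 98.
Total exposure: 5 + 7 + 2 + 2 = 16 nights.
Gamma(α, β) with Poisson data over total exposure Σt gives posterior Gamma(α+Σx, β+Σt) = Gamma(132, 19).
The posterior predictive for a window of length T is Negative Binomial with variance T·α'·(β'+T)/β'² = 6·132·25/361 = 19800/361.

19800/361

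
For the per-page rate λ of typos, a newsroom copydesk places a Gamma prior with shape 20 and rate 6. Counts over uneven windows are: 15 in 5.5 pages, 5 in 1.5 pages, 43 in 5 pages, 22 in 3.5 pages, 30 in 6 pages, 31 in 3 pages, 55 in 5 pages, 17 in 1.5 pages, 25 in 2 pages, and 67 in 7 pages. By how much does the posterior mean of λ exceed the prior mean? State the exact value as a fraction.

Total count: 15 + 5 + 43 + 22 + 30 + 31 + 55 + 17 + 25 + 67 = 310.
Total exposure: 5.5 + 1.5 + 5 + 3.5 + 6 + 3 + 5 + 1.5 + 2 + 7 = 40 pages.
The Gamma prior is conjugate for the Poisson rate, so λ | data ~ Gamma(20+310, 6+40) = Gamma(330, 46).
Posterior mean = 330/46 = 165/23; prior mean = 20/6 = 10/3. Difference = 165/23 − 10/3 = 265/69.

265/69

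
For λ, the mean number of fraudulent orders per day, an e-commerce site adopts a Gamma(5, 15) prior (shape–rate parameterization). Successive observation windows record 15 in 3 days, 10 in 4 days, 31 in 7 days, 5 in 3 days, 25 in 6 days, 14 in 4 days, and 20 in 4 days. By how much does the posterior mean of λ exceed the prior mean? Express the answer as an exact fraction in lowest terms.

Total count: 15 + 10 + 31 + 5 + 25 + 14 + 20 = 120.
Total exposure: 3 + 4 + 7 + 3 + 6 + 4 + 4 = 31 days.
Gamma(α, β) with Poisson data over total exposure Σt gives posterior Gamma(α+Σx, β+Σt) = Gamma(125, 46).
Posterior mean = 125/46 = 125/46; prior mean = 5/15 = 1/3. Difference = 125/46 − 1/3 = 329/138.

329/138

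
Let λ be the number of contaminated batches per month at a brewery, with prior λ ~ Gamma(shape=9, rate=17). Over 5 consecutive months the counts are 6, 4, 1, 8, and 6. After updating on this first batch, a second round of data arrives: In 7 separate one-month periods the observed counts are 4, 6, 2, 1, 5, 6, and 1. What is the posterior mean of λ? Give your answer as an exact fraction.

Total count: 6 + 4 + 1 + 8 + 6 = 25.
Total exposure: 5 months.
After the first batch: Gamma(9 + 25, 17 + 5) = Gamma(34, 22).
Total count: 4 + 6 + 2 + 1 + 5 + 6 + 1 = 25.
Total exposure: 7 months.
After the second batch: Gamma(34 + 25, 22 + 7) = Gamma(59, 29).
Posterior mean = α'/β' = 59/29.

59/29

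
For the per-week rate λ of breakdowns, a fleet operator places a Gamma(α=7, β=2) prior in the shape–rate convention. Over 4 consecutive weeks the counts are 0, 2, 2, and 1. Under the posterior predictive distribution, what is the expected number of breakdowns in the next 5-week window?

10

Total count: 0 + 2 + 2 + 1 = 5.
Total exposure: 4 weeks.
Gamma(α, β) with Poisson data over total exposure Σt gives posterior Gamma(α+Σx, β+Σt) = Gamma(12, 6).
Predictive mean over a 5-week window = T·E[λ|data] = 5·12/6 = 10.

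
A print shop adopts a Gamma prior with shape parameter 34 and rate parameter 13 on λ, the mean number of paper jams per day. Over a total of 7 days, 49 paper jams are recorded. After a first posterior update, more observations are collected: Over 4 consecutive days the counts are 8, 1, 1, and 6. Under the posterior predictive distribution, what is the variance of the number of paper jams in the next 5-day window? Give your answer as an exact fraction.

1595/64

Total count 49 over total exposure 7 days.
After the first batch: Gamma(34 + 49, 13 + 7) = Gamma(83, 20).
Total count: 8 + 1 + 1 + 6 = 16.
Total exposure: 4 days.
After the second batch: Gamma(83 + 16, 20 + 4) = Gamma(99, 24).
The posterior predictive for a window of length T is Negative Binomial with variance T·α'·(β'+T)/β'² = 5·99·29/576 = 1595/64.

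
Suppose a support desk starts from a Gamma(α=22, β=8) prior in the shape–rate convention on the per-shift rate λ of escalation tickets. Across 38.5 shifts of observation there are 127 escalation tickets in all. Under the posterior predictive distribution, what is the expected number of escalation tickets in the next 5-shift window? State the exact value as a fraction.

Total count 127 over total exposure 38.5 shifts.
Gamma(α, β) with Poisson data over total exposure Σt gives posterior Gamma(α+Σx, β+Σt) = Gamma(149, 93/2).
Predictive mean over a 5-shift window = T·E[λ|data] = 5·149/(93/2) = 1490/93.

1490/93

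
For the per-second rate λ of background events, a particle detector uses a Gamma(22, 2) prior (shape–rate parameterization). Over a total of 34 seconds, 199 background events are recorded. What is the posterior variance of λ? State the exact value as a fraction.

221/1296

Total count 199 over total exposure 34 seconds.
Posterior: α' = 22 + 199 = 221, β' = 2 + 34 = 36.
Posterior variance = α'/β'² = 221/1296.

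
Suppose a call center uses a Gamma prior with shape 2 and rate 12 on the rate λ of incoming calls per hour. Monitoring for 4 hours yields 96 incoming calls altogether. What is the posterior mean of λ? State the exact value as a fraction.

Total count 96 over total exposure 4 hours.
The Gamma prior is conjugate for the Poisson rate, so λ | data ~ Gamma(2+96, 12+4) = Gamma(98, 16).
Posterior mean = α'/β' = 98/16 = 49/8.

49/8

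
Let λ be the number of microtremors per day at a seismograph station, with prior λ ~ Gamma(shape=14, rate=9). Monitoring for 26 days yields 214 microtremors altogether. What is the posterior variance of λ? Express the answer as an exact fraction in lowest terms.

Total count 214 over total exposure 26 days.
Gamma(α, β) with Poisson data over total exposure Σt gives posterior Gamma(α+Σx, β+Σt) = Gamma(228, 35).
Posterior variance = α'/β'² = 228/1225.

228/1225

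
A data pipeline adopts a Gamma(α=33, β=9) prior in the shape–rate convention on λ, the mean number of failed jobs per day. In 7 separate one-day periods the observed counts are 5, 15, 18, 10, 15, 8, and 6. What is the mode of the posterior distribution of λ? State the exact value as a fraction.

Total count: 5 + 15 + 18 + 10 + 15 + 8 + 6 = 77.
Total exposure: 7 days.
By Gamma–Poisson conjugacy, the posterior is Gamma(α + Σx, β + Σt) = Gamma(33 + 77, 9 + 7) = Gamma(110, 16).
Posterior mode = (α'−1)/β' = 109/16.

109/16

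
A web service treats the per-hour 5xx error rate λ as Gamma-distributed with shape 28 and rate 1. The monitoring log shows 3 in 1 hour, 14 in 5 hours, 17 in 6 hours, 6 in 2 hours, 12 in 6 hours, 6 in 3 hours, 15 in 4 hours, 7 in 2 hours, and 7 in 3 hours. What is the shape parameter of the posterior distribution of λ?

115

Total count: 3 + 14 + 17 + 6 + 12 + 6 + 15 + 7 + 7 = 87.
Total exposure: 1 + 5 + 6 + 2 + 6 + 3 + 4 + 2 + 3 = 32 hours.
Gamma(α, β) with Poisson data over total exposure Σt gives posterior Gamma(α+Σx, β+Σt) = Gamma(115, 33).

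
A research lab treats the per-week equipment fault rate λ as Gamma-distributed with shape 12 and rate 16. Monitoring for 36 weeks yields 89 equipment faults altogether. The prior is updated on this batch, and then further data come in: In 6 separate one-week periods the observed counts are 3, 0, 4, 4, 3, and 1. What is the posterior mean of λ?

Total count 89 over total exposure 36 weeks.
After the first batch: Gamma(12 + 89, 16 + 36) = Gamma(101, 52).
Total count: 3 + 0 + 4 + 4 + 3 + 1 = 15.
Total exposure: 6 weeks.
After the second batch: Gamma(101 + 15, 52 + 6) = Gamma(116, 58).
Posterior mean = α'/β' = 116/58 = 2.

2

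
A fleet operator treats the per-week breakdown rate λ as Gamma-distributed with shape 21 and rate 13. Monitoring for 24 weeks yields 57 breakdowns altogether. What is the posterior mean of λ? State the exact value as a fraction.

78/37

Total count 57 over total exposure 24 weeks.
Posterior: α' = 21 + 57 = 78, β' = 13 + 24 = 37.
Posterior mean = α'/β' = 78/37.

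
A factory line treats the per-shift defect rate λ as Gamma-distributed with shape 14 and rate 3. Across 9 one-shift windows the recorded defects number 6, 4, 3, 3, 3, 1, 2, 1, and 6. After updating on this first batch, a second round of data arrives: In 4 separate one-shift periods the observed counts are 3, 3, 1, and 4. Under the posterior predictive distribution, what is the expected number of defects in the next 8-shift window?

Total count: 6 + 4 + 3 + 3 + 3 + 1 + 2 + 1 + 6 = 29.
Total exposure: 9 shifts.
After the first batch: Gamma(14 + 29, 3 + 9) = Gamma(43, 12).
Total count: 3 + 3 + 1 + 4 = 11.
Total exposure: 4 shifts.
After the second batch: Gamma(43 + 11, 12 + 4) = Gamma(54, 16).
Predictive mean over an 8-shift window = T·E[λ|data] = 8·54/16 = 27.

27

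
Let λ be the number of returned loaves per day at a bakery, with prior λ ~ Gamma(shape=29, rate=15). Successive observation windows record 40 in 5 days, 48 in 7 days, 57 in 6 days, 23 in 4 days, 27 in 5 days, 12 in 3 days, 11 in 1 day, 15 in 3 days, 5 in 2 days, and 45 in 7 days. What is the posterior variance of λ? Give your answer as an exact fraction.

78/841

Total count: 40 + 48 + 57 + 23 + 27 + 12 + 11 + 15 + 5 + 45 = 283.
Total exposure: 5 + 7 + 6 + 4 + 5 + 3 + 1 + 3 + 2 + 7 = 43 days.
By Gamma–Poisson conjugacy, the posterior is Gamma(α + Σx, β + Σt) = Gamma(29 + 283, 15 + 43) = Gamma(312, 58).
Posterior variance = α'/β'² = 312/3364 = 78/841.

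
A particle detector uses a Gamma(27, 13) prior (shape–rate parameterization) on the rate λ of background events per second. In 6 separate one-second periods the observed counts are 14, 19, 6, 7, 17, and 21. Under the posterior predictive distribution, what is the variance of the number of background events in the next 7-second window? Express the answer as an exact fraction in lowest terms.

Total count: 14 + 19 + 6 + 7 + 17 + 21 = 84.
Total exposure: 6 seconds.
The Gamma prior is conjugate for the Poisson rate, so λ | data ~ Gamma(27+84, 13+6) = Gamma(111, 19).
The posterior predictive for a window of length T is Negative Binomial with variance T·α'·(β'+T)/β'² = 7·111·26/361 = 20202/361.

20202/361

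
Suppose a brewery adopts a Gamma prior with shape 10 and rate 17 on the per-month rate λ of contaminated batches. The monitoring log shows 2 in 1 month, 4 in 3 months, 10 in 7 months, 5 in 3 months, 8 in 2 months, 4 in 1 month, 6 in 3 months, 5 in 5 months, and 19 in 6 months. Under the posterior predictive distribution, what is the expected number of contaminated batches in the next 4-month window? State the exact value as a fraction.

Total count: 2 + 4 + 10 + 5 + 8 + 4 + 6 + 5 + 19 = 63.
Total exposure: 1 + 3 + 7 + 3 + 2 + 1 + 3 + 5 + 6 = 31 months.
Posterior: α' = 10 + 63 = 73, β' = 17 + 31 = 48.
Predictive mean over a 4-month window = T·E[λ|data] = 4·73/48 = 73/12.

73/12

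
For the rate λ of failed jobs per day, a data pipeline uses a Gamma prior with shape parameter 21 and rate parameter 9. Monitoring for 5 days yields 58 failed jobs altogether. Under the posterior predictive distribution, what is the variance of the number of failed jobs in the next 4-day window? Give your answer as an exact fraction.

1422/49

Total count 58 over total exposure 5 days.
Conjugate update: add total count to the shape and total exposure to the rate, giving Gamma(79, 14).
The posterior predictive for a window of length T is Negative Binomial with variance T·α'·(β'+T)/β'² = 4·79·18/196 = 1422/49.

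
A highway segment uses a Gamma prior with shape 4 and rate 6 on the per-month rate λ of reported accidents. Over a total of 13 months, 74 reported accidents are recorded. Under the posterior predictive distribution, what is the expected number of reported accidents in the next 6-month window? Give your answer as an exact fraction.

468/19

Total count 74 over total exposure 13 months.
Posterior: α' = 4 + 74 = 78, β' = 6 + 13 = 19.
Predictive mean over a 6-month window = T·E[λ|data] = 6·78/19 = 468/19.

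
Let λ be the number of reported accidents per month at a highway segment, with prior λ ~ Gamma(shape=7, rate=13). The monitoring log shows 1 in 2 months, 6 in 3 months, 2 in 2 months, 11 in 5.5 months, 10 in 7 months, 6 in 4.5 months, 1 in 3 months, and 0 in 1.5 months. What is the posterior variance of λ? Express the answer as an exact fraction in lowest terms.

176/6889

Total count: 1 + 6 + 2 + 11 + 10 + 6 + 1 + 0 = 37.
Total exposure: 2 + 3 + 2 + 5.5 + 7 + 4.5 + 3 + 1.5 = 28.5 months.
Gamma(α, β) with Poisson data over total exposure Σt gives posterior Gamma(α+Σx, β+Σt) = Gamma(44, 83/2).
Posterior variance = α'/β'² = 44/(6889/4) = 176/6889.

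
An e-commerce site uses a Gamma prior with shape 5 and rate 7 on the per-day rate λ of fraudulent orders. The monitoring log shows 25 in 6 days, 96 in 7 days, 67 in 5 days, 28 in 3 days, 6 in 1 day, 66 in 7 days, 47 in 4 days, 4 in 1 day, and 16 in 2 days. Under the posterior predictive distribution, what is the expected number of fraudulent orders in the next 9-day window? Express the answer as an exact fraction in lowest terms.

3240/43

Total count: 25 + 96 + 67 + 28 + 6 + 66 + 47 + 4 + 16 = 355.
Total exposure: 6 + 7 + 5 + 3 + 1 + 7 + 4 + 1 + 2 = 36 days.
The Gamma prior is conjugate for the Poisson rate, so λ | data ~ Gamma(5+355, 7+36) = Gamma(360, 43).
Predictive mean over a 9-day window = T·E[λ|data] = 9·360/43 = 3240/43.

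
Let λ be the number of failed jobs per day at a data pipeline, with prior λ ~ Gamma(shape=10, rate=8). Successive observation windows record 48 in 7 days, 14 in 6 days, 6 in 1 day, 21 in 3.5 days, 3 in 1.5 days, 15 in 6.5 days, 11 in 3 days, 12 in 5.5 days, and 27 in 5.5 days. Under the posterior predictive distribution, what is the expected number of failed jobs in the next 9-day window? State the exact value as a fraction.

3006/95

Total count: 48 + 14 + 6 + 21 + 3 + 15 + 11 + 12 + 27 = 157.
Total exposure: 7 + 6 + 1 + 3.5 + 1.5 + 6.5 + 3 + 5.5 + 5.5 = 39.5 days.
The Gamma prior is conjugate for the Poisson rate, so λ | data ~ Gamma(10+157, 8+39.5) = Gamma(167, 95/2).
Predictive mean over a 9-day window = T·E[λ|data] = 9·167/(95/2) = 3006/95.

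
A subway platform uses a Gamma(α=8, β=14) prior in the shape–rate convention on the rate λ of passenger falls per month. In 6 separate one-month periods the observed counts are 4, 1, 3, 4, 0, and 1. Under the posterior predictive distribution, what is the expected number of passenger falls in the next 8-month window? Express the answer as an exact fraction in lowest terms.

Total count: 4 + 1 + 3 + 4 + 0 + 1 = 13.
Total exposure: 6 months.
Conjugate update: add total count to the shape and total exposure to the rate, giving Gamma(21, 20).
Predictive mean over an 8-month window = T·E[λ|data] = 8·21/20 = 42/5.

42/5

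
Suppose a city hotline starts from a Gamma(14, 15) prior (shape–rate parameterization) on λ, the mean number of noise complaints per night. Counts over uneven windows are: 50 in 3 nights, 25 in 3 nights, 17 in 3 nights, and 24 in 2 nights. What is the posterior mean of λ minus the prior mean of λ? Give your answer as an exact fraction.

61/15

Total count: 50 + 25 + 17 + 24 = 116.
Total exposure: 3 + 3 + 3 + 2 = 11 nights.
Conjugate update: add total count to the shape and total exposure to the rate, giving Gamma(130, 26).
Posterior mean = 130/26 = 5; prior mean = 14/15 = 14/15. Difference = 5 − 14/15 = 61/15.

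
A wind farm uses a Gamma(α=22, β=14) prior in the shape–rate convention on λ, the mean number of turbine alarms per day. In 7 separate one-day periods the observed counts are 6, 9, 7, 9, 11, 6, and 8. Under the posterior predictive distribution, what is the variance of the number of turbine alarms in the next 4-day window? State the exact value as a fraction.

Total count: 6 + 9 + 7 + 9 + 11 + 6 + 8 = 56.
Total exposure: 7 days.
The Gamma prior is conjugate for the Poisson rate, so λ | data ~ Gamma(22+56, 14+7) = Gamma(78, 21).
The posterior predictive for a window of length T is Negative Binomial with variance T·α'·(β'+T)/β'² = 4·78·25/441 = 2600/147.

2600/147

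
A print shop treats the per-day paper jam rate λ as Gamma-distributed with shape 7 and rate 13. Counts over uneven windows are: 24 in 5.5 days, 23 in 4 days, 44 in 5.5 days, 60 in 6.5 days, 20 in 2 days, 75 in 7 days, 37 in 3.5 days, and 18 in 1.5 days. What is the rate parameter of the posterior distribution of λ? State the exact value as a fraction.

97/2

Total count: 24 + 23 + 44 + 60 + 20 + 75 + 37 + 18 = 301.
Total exposure: 5.5 + 4 + 5.5 + 6.5 + 2 + 7 + 3.5 + 1.5 = 35.5 days.
By Gamma–Poisson conjugacy, the posterior is Gamma(α + Σx, β + Σt) = Gamma(7 + 301, 13 + 35.5) = Gamma(308, 97/2).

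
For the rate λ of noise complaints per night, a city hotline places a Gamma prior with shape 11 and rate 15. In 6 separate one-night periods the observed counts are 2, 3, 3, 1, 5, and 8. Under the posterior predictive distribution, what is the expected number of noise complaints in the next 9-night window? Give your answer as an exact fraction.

Total count: 2 + 3 + 3 + 1 + 5 + 8 = 22.
Total exposure: 6 nights.
The Gamma prior is conjugate for the Poisson rate, so λ | data ~ Gamma(11+22, 15+6) = Gamma(33, 21).
Predictive mean over a 9-night window = T·E[λ|data] = 9·33/21 = 99/7.

99/7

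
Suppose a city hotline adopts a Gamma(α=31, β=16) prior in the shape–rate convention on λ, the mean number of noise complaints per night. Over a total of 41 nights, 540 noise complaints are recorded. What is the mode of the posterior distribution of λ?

10

Total count 540 over total exposure 41 nights.
Posterior: α' = 31 + 540 = 571, β' = 16 + 41 = 57.
Posterior mode = (α'−1)/β' = 570/57 = 10.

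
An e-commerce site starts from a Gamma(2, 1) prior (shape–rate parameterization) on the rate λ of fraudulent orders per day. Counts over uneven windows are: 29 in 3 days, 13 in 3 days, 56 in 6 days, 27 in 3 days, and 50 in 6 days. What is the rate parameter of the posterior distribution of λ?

Total count: 29 + 13 + 56 + 27 + 50 = 175.
Total exposure: 3 + 3 + 6 + 3 + 6 = 21 days.
By Gamma–Poisson conjugacy, the posterior is Gamma(α + Σx, β + Σt) = Gamma(2 + 175, 1 + 21) = Gamma(177, 22).

22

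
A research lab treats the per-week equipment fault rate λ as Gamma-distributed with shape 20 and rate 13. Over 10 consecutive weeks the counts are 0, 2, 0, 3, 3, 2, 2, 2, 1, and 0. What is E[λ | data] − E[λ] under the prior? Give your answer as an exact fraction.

-5/299

Total count: 0 + 2 + 0 + 3 + 3 + 2 + 2 + 2 + 1 + 0 = 15.
Total exposure: 10 weeks.
Posterior: α' = 20 + 15 = 35, β' = 13 + 10 = 23.
Posterior mean = 35/23 = 35/23; prior mean = 20/13 = 20/13. Difference = 35/23 − 20/13 = -5/299.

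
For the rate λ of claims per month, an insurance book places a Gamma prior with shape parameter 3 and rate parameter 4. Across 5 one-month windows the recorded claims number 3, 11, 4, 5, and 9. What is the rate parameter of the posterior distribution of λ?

9

Total count: 3 + 11 + 4 + 5 + 9 = 32.
Total exposure: 5 months.
Posterior: α' = 3 + 32 = 35, β' = 4 + 5 = 9.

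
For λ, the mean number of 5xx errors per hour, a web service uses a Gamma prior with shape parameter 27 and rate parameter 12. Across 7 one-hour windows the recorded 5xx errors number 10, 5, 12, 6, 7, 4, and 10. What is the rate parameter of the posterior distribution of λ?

Total count: 10 + 5 + 12 + 6 + 7 + 4 + 10 = 54.
Total exposure: 7 hours.
Posterior: α' = 27 + 54 = 81, β' = 12 + 7 = 19.

19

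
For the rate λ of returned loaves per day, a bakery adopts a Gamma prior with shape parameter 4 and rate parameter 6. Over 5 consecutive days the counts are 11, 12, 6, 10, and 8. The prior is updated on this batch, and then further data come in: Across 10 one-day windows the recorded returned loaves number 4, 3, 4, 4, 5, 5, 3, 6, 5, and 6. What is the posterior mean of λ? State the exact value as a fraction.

32/7

Total count: 11 + 12 + 6 + 10 + 8 = 47.
Total exposure: 5 days.
After the first batch: Gamma(4 + 47, 6 + 5) = Gamma(51, 11).
Total count: 4 + 3 + 4 + 4 + 5 + 5 + 3 + 6 + 5 + 6 = 45.
Total exposure: 10 days.
After the second batch: Gamma(51 + 45, 11 + 10) = Gamma(96, 21).
Posterior mean = α'/β' = 96/21 = 32/7.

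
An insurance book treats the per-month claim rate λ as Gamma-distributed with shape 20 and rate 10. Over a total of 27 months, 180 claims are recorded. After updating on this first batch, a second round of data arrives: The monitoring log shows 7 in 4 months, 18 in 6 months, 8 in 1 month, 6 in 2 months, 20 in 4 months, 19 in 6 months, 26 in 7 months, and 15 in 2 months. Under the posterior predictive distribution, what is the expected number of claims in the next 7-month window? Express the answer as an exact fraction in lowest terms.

Total count 180 over total exposure 27 months.
After the first batch: Gamma(20 + 180, 10 + 27) = Gamma(200, 37).
Total count: 7 + 18 + 8 + 6 + 20 + 19 + 26 + 15 = 119.
Total exposure: 4 + 6 + 1 + 2 + 4 + 6 + 7 + 2 = 32 months.
After the second batch: Gamma(200 + 119, 37 + 32) = Gamma(319, 69).
Predictive mean over a 7-month window = T·E[λ|data] = 7·319/69 = 2233/69.

2233/69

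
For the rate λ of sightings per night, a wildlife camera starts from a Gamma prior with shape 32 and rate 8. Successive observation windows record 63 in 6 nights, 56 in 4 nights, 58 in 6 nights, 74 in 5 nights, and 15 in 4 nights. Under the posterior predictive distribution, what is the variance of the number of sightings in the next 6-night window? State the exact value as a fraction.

7748/121

Total count: 63 + 56 + 58 + 74 + 15 = 266.
Total exposure: 6 + 4 + 6 + 5 + 4 = 25 nights.
Gamma(α, β) with Poisson data over total exposure Σt gives posterior Gamma(α+Σx, β+Σt) = Gamma(298, 33).
The posterior predictive for a window of length T is Negative Binomial with variance T·α'·(β'+T)/β'² = 6·298·39/1089 = 7748/121.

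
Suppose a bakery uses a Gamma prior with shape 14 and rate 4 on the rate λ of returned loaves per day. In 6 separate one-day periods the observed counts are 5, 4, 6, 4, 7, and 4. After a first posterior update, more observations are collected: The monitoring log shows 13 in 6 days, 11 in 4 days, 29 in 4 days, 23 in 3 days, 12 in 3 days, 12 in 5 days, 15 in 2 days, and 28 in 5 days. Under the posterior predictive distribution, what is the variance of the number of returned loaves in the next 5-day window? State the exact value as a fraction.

Total count: 5 + 4 + 6 + 4 + 7 + 4 = 30.
Total exposure: 6 days.
After the first batch: Gamma(14 + 30, 4 + 6) = Gamma(44, 10).
Total count: 13 + 11 + 29 + 23 + 12 + 12 + 15 + 28 = 143.
Total exposure: 6 + 4 + 4 + 3 + 3 + 5 + 2 + 5 = 32 days.
After the second batch: Gamma(44 + 143, 10 + 32) = Gamma(187, 42).
The posterior predictive for a window of length T is Negative Binomial with variance T·α'·(β'+T)/β'² = 5·187·47/1764 = 43945/1764.

43945/1764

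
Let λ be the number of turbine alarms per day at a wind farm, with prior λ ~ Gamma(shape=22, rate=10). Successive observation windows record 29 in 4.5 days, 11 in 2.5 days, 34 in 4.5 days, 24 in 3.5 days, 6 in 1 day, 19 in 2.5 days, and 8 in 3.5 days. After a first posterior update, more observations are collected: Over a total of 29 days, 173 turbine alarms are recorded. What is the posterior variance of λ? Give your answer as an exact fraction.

326/3721

Total count: 29 + 11 + 34 + 24 + 6 + 19 + 8 = 131.
Total exposure: 4.5 + 2.5 + 4.5 + 3.5 + 1 + 2.5 + 3.5 = 22 days.
After the first batch: Gamma(22 + 131, 10 + 22) = Gamma(153, 32).
Total count 173 over total exposure 29 days.
After the second batch: Gamma(153 + 173, 32 + 29) = Gamma(326, 61).
Posterior variance = α'/β'² = 326/3721.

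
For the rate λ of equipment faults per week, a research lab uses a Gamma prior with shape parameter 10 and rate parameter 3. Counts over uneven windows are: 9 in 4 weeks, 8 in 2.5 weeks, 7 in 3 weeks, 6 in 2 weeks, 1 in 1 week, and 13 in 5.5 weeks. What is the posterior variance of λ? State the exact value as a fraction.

6/49

Total count: 9 + 8 + 7 + 6 + 1 + 13 = 44.
Total exposure: 4 + 2.5 + 3 + 2 + 1 + 5.5 = 18 weeks.
By Gamma–Poisson conjugacy, the posterior is Gamma(α + Σx, β + Σt) = Gamma(10 + 44, 3 + 18) = Gamma(54, 21).
Posterior variance = α'/β'² = 54/441 = 6/49.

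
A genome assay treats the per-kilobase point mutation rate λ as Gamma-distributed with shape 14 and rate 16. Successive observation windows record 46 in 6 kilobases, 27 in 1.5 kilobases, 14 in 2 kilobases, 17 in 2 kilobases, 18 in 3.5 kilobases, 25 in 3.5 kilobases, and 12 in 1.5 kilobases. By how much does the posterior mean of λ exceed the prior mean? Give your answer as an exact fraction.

Total count: 46 + 27 + 14 + 17 + 18 + 25 + 12 = 159.
Total exposure: 6 + 1.5 + 2 + 2 + 3.5 + 3.5 + 1.5 = 20 kilobases.
Posterior: α' = 14 + 159 = 173, β' = 16 + 20 = 36.
Posterior mean = 173/36 = 173/36; prior mean = 14/16 = 7/8. Difference = 173/36 − 7/8 = 283/72.

283/72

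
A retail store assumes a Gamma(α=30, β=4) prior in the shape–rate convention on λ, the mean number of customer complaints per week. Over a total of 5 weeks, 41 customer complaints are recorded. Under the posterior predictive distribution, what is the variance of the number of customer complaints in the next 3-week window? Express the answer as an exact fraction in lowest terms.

Total count 41 over total exposure 5 weeks.
By Gamma–Poisson conjugacy, the posterior is Gamma(α + Σx, β + Σt) = Gamma(30 + 41, 4 + 5) = Gamma(71, 9).
The posterior predictive for a window of length T is Negative Binomial with variance T·α'·(β'+T)/β'² = 3·71·12/81 = 284/9.

284/9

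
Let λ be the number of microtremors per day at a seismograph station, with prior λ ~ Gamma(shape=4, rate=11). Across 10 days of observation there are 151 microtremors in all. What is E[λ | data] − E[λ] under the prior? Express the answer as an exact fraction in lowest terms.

Total count 151 over total exposure 10 days.
The Gamma prior is conjugate for the Poisson rate, so λ | data ~ Gamma(4+151, 11+10) = Gamma(155, 21).
Posterior mean = 155/21 = 155/21; prior mean = 4/11 = 4/11. Difference = 155/21 − 4/11 = 1621/231.

1621/231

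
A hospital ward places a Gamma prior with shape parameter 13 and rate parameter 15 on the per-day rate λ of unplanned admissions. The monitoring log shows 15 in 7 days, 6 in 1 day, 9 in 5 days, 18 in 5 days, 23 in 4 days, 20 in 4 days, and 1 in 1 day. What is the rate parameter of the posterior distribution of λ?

Total count: 15 + 6 + 9 + 18 + 23 + 20 + 1 = 92.
Total exposure: 7 + 1 + 5 + 5 + 4 + 4 + 1 = 27 days.
By Gamma–Poisson conjugacy, the posterior is Gamma(α + Σx, β + Σt) = Gamma(13 + 92, 15 + 27) = Gamma(105, 42).

42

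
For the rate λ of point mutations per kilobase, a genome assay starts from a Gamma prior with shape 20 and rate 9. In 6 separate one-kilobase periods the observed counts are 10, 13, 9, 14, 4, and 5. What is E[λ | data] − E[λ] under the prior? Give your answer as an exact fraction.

25/9

Total count: 10 + 13 + 9 + 14 + 4 + 5 = 55.
Total exposure: 6 kilobases.
Conjugate update: add total count to the shape and total exposure to the rate, giving Gamma(75, 15).
Posterior mean = 75/15 = 5; prior mean = 20/9 = 20/9. Difference = 5 − 20/9 = 25/9.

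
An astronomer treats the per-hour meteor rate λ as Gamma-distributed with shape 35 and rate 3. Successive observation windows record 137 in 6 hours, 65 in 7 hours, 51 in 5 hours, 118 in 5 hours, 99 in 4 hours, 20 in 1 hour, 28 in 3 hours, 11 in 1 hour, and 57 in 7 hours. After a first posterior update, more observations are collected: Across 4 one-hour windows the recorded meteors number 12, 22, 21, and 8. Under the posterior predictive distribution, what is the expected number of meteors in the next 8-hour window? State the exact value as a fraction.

2736/23

Total count: 137 + 65 + 51 + 118 + 99 + 20 + 28 + 11 + 57 = 586.
Total exposure: 6 + 7 + 5 + 5 + 4 + 1 + 3 + 1 + 7 = 39 hours.
After the first batch: Gamma(35 + 586, 3 + 39) = Gamma(621, 42).
Total count: 12 + 22 + 21 + 8 = 63.
Total exposure: 4 hours.
After the second batch: Gamma(621 + 63, 42 + 4) = Gamma(684, 46).
Predictive mean over an 8-hour window = T·E[λ|data] = 8·684/46 = 2736/23.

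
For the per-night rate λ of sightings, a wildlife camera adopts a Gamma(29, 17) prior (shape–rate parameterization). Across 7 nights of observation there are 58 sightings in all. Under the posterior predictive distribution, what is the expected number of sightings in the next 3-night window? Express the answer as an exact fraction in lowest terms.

Total count 58 over total exposure 7 nights.
By Gamma–Poisson conjugacy, the posterior is Gamma(α + Σx, β + Σt) = Gamma(29 + 58, 17 + 7) = Gamma(87, 24).
Predictive mean over a 3-night window = T·E[λ|data] = 3·87/24 = 87/8.

87/8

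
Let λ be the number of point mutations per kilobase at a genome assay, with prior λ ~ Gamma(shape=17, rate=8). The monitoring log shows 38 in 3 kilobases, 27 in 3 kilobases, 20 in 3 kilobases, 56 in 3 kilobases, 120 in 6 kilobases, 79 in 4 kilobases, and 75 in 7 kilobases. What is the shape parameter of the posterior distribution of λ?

Total count: 38 + 27 + 20 + 56 + 120 + 79 + 75 = 415.
Total exposure: 3 + 3 + 3 + 3 + 6 + 4 + 7 = 29 kilobases.
Conjugate update: add total count to the shape and total exposure to the rate, giving Gamma(432, 37).

432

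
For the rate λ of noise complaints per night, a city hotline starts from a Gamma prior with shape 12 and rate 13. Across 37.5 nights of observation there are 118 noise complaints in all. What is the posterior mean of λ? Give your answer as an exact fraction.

Total count 118 over total exposure 37.5 nights.
The Gamma prior is conjugate for the Poisson rate, so λ | data ~ Gamma(12+118, 13+37.5) = Gamma(130, 101/2).
Posterior mean = α'/β' = 130/(101/2) = 260/101.

260/101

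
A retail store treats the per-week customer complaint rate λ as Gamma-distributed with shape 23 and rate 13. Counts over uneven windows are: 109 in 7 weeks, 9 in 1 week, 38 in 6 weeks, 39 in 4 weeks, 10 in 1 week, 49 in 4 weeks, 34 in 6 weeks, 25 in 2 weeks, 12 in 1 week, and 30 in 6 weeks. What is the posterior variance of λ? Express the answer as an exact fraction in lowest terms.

42/289

Total count: 109 + 9 + 38 + 39 + 10 + 49 + 34 + 25 + 12 + 30 = 355.
Total exposure: 7 + 1 + 6 + 4 + 1 + 4 + 6 + 2 + 1 + 6 = 38 weeks.
Gamma(α, β) with Poisson data over total exposure Σt gives posterior Gamma(α+Σx, β+Σt) = Gamma(378, 51).
Posterior variance = α'/β'² = 378/2601 = 42/289.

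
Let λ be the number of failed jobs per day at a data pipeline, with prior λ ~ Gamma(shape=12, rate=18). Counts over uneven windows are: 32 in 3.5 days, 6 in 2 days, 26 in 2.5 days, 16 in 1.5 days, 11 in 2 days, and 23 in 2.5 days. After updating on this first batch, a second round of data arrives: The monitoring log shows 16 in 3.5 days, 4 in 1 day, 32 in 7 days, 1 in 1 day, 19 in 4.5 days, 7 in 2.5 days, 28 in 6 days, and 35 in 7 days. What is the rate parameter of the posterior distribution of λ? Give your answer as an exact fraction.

129/2

Total count: 32 + 6 + 26 + 16 + 11 + 23 = 114.
Total exposure: 3.5 + 2 + 2.5 + 1.5 + 2 + 2.5 = 14 days.
After the first batch: Gamma(12 + 114, 18 + 14) = Gamma(126, 32).
Total count: 16 + 4 + 32 + 1 + 19 + 7 + 28 + 35 = 142.
Total exposure: 3.5 + 1 + 7 + 1 + 4.5 + 2.5 + 6 + 7 = 32.5 days.
After the second batch: Gamma(126 + 142, 32 + 32.5) = Gamma(268, 129/2).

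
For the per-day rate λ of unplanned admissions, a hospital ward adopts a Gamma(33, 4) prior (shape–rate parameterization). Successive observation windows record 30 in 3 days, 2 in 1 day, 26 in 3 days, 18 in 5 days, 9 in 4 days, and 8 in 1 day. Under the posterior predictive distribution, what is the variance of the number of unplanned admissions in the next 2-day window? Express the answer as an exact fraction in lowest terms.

Total count: 30 + 2 + 26 + 18 + 9 + 8 = 93.
Total exposure: 3 + 1 + 3 + 5 + 4 + 1 = 17 days.
By Gamma–Poisson conjugacy, the posterior is Gamma(α + Σx, β + Σt) = Gamma(33 + 93, 4 + 17) = Gamma(126, 21).
The posterior predictive for a window of length T is Negative Binomial with variance T·α'·(β'+T)/β'² = 2·126·23/441 = 92/7.

92/7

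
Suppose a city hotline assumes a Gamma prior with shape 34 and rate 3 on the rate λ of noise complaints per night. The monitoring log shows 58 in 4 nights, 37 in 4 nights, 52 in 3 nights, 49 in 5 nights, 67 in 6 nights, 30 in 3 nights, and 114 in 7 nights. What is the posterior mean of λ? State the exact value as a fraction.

63/5

Total count: 58 + 37 + 52 + 49 + 67 + 30 + 114 = 407.
Total exposure: 4 + 4 + 3 + 5 + 6 + 3 + 7 = 32 nights.
By Gamma–Poisson conjugacy, the posterior is Gamma(α + Σx, β + Σt) = Gamma(34 + 407, 3 + 32) = Gamma(441, 35).
Posterior mean = α'/β' = 441/35 = 63/5.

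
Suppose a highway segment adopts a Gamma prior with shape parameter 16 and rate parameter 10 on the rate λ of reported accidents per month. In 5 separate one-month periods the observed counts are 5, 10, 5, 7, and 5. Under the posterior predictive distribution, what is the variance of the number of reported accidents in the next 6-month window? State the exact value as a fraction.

Total count: 5 + 10 + 5 + 7 + 5 = 32.
Total exposure: 5 months.
Conjugate update: add total count to the shape and total exposure to the rate, giving Gamma(48, 15).
The posterior predictive for a window of length T is Negative Binomial with variance T·α'·(β'+T)/β'² = 6·48·21/225 = 672/25.

672/25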